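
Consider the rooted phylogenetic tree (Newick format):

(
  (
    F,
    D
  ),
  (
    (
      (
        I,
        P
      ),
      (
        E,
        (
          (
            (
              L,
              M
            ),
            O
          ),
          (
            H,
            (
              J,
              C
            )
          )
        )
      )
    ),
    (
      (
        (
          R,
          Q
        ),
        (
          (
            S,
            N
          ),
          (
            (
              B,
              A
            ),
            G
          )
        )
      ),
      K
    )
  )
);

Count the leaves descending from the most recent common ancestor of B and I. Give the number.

17

The MRCA of B and I is the node subtending (((I,P),(E,(((L,M),O),(H,(J,C))))),(((R,Q),((S,N),((B,A),G))),K)).
That clade contains 17 terminal taxa: A, B, C, E, G, H, I, J, K, L, M, N, O, P, Q, R, S.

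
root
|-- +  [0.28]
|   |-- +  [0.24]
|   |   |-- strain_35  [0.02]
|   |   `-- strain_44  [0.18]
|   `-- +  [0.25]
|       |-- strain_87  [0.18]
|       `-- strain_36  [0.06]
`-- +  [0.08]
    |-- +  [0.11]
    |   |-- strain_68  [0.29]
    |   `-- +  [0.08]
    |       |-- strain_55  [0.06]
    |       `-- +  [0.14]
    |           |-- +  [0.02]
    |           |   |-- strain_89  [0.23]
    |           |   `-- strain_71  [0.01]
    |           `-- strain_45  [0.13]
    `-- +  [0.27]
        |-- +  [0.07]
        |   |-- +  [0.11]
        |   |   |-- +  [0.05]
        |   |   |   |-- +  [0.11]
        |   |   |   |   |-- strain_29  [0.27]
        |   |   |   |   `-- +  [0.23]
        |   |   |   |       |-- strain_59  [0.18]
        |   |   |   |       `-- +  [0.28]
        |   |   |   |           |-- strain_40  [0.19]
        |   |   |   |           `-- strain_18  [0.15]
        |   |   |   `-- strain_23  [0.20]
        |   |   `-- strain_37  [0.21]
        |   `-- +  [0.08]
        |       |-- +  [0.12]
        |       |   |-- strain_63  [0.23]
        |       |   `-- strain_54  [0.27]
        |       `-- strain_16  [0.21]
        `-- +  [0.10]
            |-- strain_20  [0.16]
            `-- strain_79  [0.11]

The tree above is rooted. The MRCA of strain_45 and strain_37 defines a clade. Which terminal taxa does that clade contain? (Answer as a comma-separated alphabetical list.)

strain_16, strain_18, strain_20, strain_23, strain_29, strain_37, strain_40, strain_45, strain_54, strain_55, strain_59, strain_63, strain_68, strain_71, strain_79, strain_89

Tracing strain_45: it sits inside ((strain_89,strain_71),strain_45).
Tracing strain_37: it sits inside (((strain_29,(strain_59,(strain_40,strain_18))),strain_23),strain_37).
The smallest clade enclosing both is ((strain_68,(strain_55,((strain_89,strain_71),strain_45))),(((((strain_29,(strain_59,(strain_40,strain_18))),strain_23),strain_37),((strain_63,strain_54),strain_16)),(strain_20,strain_79))); the answer is its 16 terminal taxa in alphabetical order.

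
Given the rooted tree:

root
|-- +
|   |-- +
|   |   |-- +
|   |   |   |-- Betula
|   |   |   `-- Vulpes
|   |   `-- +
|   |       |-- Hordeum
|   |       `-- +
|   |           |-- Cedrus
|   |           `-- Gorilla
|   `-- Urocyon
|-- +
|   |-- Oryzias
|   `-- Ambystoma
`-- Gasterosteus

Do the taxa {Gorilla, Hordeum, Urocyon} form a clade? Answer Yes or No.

No

The MRCA of the listed taxa subtends (((Betula,Vulpes),(Hordeum,(Cedrus,Gorilla))),Urocyon).
That clade also contains Betula, Cedrus, Vulpes, which are not in the proposed group, so the group is not monophyletic.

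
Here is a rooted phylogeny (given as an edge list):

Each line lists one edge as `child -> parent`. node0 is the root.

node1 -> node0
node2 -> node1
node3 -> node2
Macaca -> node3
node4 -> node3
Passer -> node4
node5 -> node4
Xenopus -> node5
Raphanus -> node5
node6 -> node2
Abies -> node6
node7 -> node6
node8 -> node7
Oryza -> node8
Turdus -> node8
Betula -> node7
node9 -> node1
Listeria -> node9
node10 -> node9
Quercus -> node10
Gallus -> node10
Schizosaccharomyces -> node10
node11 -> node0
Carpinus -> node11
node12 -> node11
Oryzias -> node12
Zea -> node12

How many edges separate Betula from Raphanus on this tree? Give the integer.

The MRCA of Betula and Raphanus is the node subtending ((Macaca,(Passer,(Xenopus,Raphanus))),(Abies,((Oryza,Turdus),Betula))).
From Betula up to that node: 3 branches. From Raphanus up to the same node: 4 branches. Total: 3 + 4 = 7.

7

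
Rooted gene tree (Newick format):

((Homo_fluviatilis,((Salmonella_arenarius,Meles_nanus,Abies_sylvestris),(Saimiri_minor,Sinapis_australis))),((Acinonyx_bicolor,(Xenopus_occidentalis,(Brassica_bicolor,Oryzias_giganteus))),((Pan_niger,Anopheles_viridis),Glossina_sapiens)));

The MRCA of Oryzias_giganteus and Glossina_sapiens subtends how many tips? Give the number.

The MRCA of Oryzias_giganteus and Glossina_sapiens is the node subtending ((Acinonyx_bicolor,(Xenopus_occidentalis,(Brassica_bicolor,Oryzias_giganteus))),((Pan_niger,Anopheles_viridis),Glossina_sapiens)).
That clade contains 7 terminal taxa: Acinonyx_bicolor, Anopheles_viridis, Brassica_bicolor, Glossina_sapiens, Oryzias_giganteus, Pan_niger, Xenopus_occidentalis.

7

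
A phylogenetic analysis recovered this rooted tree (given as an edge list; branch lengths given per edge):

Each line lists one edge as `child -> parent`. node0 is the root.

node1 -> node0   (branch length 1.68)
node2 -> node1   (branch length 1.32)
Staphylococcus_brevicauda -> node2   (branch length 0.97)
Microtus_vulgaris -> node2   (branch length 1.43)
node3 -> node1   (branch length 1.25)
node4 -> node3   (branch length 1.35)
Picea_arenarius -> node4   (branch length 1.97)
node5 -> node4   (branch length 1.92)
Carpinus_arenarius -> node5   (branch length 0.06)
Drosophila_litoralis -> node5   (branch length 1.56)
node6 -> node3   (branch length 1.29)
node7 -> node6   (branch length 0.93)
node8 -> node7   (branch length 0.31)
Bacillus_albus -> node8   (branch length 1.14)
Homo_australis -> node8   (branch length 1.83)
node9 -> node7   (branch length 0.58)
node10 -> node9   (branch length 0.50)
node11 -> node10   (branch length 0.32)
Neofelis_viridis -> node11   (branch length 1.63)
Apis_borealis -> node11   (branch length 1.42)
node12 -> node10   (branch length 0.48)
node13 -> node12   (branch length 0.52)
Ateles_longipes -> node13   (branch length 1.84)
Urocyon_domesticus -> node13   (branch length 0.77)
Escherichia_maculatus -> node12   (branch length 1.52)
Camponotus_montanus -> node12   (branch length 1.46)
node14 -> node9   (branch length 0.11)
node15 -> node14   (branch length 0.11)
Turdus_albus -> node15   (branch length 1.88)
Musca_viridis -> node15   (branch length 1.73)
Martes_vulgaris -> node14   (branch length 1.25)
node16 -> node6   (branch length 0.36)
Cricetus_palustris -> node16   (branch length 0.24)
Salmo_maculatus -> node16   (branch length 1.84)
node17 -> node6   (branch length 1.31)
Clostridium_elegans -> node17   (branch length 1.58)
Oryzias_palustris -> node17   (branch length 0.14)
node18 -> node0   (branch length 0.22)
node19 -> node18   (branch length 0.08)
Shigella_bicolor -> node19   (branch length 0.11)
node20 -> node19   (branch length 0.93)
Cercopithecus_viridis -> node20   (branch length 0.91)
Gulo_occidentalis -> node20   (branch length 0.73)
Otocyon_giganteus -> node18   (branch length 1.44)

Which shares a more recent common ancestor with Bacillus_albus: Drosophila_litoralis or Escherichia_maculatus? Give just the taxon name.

The MRCA of Bacillus_albus and Escherichia_maculatus subtends ((Bacillus_albus,Homo_australis),(((Neofelis_viridis,Apis_borealis),((Ateles_longipes,Urocyon_domesticus),Escherichia_maculatus,Camponotus_montanus)),((Turdus_albus,Musca_viridis),Martes_vulgaris))) (11 taxa).
The MRCA of Bacillus_albus and Drosophila_litoralis subtends ((Picea_arenarius,(Carpinus_arenarius,Drosophila_litoralis)),(((Bacillus_albus,Homo_australis),(((Neofelis_viridis,Apis_borealis),((Ateles_longipes,Urocyon_domesticus),Escherichia_maculatus,Camponotus_montanus)),((Turdus_albus,Musca_viridis),Martes_vulgaris))),(Cricetus_palustris,Salmo_maculatus),(Clostridium_elegans,Oryzias_palustris))) (18 taxa).
The first is nested inside the second, so Bacillus_albus shares a more recent common ancestor with Escherichia_maculatus.

Escherichia_maculatus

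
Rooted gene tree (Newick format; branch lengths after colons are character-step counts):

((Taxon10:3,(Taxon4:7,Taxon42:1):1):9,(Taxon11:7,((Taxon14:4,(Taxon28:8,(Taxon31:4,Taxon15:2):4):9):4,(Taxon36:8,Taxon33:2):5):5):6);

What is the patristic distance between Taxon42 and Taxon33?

The path runs Taxon42 → … → MRCA → … → Taxon33; the MRCA is the root of the tree.
Branch lengths along that path: 1 + 1 + 9 + 6 + 5 + 5 + 2 = 29.

29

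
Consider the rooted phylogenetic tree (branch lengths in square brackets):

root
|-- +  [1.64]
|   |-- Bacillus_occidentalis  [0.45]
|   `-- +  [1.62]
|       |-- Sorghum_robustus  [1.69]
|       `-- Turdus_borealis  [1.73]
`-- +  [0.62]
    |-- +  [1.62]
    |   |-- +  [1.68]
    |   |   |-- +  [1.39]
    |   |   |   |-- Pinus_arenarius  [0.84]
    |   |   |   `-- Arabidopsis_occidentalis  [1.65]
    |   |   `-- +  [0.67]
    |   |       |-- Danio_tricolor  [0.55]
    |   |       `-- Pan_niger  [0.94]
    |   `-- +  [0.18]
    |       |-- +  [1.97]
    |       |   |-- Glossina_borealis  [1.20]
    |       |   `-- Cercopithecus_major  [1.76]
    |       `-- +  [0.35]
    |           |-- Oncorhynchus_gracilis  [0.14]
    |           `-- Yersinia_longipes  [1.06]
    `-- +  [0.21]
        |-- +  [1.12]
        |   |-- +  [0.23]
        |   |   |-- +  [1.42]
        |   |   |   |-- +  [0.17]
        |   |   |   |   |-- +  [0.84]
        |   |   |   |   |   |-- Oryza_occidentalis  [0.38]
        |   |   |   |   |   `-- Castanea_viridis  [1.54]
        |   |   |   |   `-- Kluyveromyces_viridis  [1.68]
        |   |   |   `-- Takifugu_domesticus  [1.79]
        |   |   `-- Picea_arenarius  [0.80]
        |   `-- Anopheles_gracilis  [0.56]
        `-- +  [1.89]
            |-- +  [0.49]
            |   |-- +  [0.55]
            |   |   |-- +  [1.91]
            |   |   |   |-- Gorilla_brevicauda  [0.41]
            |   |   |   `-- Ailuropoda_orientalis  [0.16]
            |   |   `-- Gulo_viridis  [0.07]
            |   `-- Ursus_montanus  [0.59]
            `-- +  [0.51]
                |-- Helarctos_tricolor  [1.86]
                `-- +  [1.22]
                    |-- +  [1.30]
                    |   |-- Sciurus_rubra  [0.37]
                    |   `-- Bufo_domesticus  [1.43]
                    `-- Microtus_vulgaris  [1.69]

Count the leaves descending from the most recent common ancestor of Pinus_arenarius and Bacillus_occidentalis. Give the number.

The MRCA of Pinus_arenarius and Bacillus_occidentalis is the root, so the clade is the entire tree.
That clade contains 25 terminal taxa: Ailuropoda_orientalis, Anopheles_gracilis, Arabidopsis_occidentalis, Bacillus_occidentalis, Bufo_domesticus, Castanea_viridis, Cercopithecus_major, Danio_tricolor, Glossina_borealis, Gorilla_brevicauda, Gulo_viridis, Helarctos_tricolor, Kluyveromyces_viridis, Microtus_vulgaris, Oncorhynchus_gracilis, Oryza_occidentalis, Pan_niger, Picea_arenarius, Pinus_arenarius, Sciurus_rubra, Sorghum_robustus, Takifugu_domesticus, Turdus_borealis, Ursus_montanus, Yersinia_longipes.

25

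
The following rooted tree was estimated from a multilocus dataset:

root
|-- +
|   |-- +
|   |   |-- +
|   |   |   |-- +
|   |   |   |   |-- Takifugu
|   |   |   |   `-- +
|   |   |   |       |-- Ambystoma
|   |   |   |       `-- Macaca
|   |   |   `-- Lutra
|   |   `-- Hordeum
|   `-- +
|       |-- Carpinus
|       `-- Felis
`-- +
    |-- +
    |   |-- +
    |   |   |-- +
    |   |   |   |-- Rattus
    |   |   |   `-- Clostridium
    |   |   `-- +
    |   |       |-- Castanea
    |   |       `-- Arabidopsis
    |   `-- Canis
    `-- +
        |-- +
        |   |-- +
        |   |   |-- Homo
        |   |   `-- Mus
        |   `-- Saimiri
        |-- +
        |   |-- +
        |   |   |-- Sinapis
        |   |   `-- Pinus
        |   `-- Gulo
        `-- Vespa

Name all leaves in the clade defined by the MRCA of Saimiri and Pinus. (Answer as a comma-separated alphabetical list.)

Gulo, Homo, Mus, Pinus, Saimiri, Sinapis, Vespa

Tracing Saimiri: it sits inside ((Homo,Mus),Saimiri).
Tracing Pinus: it sits inside (Sinapis,Pinus).
The smallest clade enclosing both is (((Homo,Mus),Saimiri),((Sinapis,Pinus),Gulo),Vespa); the answer is its 7 terminal taxa in alphabetical order.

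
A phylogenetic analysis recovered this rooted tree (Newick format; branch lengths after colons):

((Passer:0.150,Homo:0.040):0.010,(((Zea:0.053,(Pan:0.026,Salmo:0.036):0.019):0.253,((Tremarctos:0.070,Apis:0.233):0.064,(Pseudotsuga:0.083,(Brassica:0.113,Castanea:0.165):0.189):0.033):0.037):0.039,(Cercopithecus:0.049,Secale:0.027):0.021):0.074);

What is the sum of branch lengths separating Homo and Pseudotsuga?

0.316

The path runs Homo → … → MRCA → … → Pseudotsuga; the MRCA is the root of the tree.
Branch lengths along that path: 0.040 + 0.010 + 0.074 + 0.039 + 0.037 + 0.033 + 0.083 = 0.316.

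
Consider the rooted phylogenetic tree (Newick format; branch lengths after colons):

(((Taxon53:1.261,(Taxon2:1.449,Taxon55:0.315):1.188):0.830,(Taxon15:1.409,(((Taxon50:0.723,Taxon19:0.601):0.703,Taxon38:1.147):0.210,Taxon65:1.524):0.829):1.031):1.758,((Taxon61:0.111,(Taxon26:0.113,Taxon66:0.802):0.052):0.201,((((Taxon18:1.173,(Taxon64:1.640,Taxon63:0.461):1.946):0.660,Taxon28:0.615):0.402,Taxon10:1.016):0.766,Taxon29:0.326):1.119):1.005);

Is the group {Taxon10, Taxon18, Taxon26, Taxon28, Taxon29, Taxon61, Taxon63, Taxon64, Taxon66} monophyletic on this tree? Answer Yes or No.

Yes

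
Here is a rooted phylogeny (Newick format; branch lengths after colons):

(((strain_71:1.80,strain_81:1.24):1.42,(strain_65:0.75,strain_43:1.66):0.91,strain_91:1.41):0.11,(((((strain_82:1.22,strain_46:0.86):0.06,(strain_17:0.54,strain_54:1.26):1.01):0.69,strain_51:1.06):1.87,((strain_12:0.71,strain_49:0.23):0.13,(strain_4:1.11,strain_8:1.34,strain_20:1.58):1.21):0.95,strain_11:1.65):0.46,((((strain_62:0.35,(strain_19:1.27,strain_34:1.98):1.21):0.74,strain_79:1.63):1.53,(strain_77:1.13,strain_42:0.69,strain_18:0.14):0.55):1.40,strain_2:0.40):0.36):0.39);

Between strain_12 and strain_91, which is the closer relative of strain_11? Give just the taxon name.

The MRCA of strain_11 and strain_12 subtends ((((strain_82,strain_46),(strain_17,strain_54)),strain_51),((strain_12,strain_49),(strain_4,strain_8,strain_20)),strain_11) (11 taxa).
The MRCA of strain_11 and strain_91 is the root, subtending the entire tree (24 taxa).
The first is nested inside the second, so strain_11 shares a more recent common ancestor with strain_12.

strain_12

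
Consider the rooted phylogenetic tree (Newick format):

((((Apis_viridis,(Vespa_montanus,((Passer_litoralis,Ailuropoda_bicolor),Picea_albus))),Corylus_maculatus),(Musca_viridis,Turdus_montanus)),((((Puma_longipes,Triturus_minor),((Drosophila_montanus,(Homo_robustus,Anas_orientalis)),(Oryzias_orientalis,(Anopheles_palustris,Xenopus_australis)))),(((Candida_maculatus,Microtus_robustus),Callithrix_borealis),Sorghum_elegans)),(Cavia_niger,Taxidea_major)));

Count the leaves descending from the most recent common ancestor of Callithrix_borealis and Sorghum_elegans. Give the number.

The MRCA of Callithrix_borealis and Sorghum_elegans is the node subtending (((Candida_maculatus,Microtus_robustus),Callithrix_borealis),Sorghum_elegans).
That clade contains 4 terminal taxa: Callithrix_borealis, Candida_maculatus, Microtus_robustus, Sorghum_elegans.

4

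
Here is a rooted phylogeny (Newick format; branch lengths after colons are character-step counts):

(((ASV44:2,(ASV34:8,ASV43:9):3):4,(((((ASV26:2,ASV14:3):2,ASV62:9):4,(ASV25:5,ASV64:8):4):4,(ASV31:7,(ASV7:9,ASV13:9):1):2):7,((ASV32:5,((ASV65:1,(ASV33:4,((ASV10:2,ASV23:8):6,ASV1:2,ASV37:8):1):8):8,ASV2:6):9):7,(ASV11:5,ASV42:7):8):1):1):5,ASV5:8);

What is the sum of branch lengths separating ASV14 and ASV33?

The path runs ASV14 → … → MRCA → … → ASV33; the MRCA is the node subtending (((((ASV26,ASV14),ASV62),(ASV25,ASV64)),(ASV31,(ASV7,ASV13))),((ASV32,((ASV65,(ASV33,((ASV10,ASV23),ASV1,ASV37))),ASV2)),(ASV11,ASV42))).
Branch lengths along that path: 3 + 2 + 4 + 4 + 7 + 1 + 7 + 9 + 8 + 8 + 4 = 57.

57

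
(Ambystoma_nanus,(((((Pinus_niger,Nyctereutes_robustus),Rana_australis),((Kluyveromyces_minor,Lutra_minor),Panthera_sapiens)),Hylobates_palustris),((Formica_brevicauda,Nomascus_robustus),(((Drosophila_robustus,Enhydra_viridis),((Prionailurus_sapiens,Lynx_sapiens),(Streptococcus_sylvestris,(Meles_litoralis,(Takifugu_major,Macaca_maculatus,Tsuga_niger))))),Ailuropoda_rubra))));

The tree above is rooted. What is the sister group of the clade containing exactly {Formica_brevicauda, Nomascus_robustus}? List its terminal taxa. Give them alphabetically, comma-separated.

Ailuropoda_rubra, Drosophila_robustus, Enhydra_viridis, Lynx_sapiens, Macaca_maculatus, Meles_litoralis, Prionailurus_sapiens, Streptococcus_sylvestris, Takifugu_major, Tsuga_niger

The clade containing exactly {Formica_brevicauda, Nomascus_robustus} attaches to the tree at the node subtending ((Formica_brevicauda,Nomascus_robustus),(((Drosophila_robustus,Enhydra_viridis),((Prionailurus_sapiens,Lynx_sapiens),(Streptococcus_sylvestris,(Meles_litoralis,(Takifugu_major,Macaca_maculatus,Tsuga_niger))))),Ailuropoda_rubra)).
The other lineage descending from that same node — the sister group — is (((Drosophila_robustus,Enhydra_viridis),((Prionailurus_sapiens,Lynx_sapiens),(Streptococcus_sylvestris,(Meles_litoralis,(Takifugu_major,Macaca_maculatus,Tsuga_niger))))),Ailuropoda_rubra); its 10 tips in alphabetical order are the answer.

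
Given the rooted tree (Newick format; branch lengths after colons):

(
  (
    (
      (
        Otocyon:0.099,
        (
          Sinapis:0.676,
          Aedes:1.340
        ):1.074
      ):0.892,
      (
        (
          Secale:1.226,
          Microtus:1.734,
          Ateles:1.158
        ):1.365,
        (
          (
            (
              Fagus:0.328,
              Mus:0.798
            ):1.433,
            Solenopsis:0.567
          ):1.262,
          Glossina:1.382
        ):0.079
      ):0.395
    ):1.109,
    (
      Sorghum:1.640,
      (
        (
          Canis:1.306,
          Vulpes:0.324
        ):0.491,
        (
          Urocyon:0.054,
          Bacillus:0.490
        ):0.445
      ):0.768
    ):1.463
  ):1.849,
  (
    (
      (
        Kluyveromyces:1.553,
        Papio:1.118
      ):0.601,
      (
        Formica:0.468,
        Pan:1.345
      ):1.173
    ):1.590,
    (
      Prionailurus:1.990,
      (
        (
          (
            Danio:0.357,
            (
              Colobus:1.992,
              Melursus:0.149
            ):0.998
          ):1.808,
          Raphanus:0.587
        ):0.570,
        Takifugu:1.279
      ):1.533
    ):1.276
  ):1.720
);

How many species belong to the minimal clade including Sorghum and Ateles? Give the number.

The MRCA of Sorghum and Ateles is the node subtending (((Otocyon,(Sinapis,Aedes)),((Secale,Microtus,Ateles),(((Fagus,Mus),Solenopsis),Glossina))),(Sorghum,((Canis,Vulpes),(Urocyon,Bacillus)))).
That clade contains 15 terminal taxa: Aedes, Ateles, Bacillus, Canis, Fagus, Glossina, Microtus, Mus, Otocyon, Secale, Sinapis, Solenopsis, Sorghum, Urocyon, Vulpes.

15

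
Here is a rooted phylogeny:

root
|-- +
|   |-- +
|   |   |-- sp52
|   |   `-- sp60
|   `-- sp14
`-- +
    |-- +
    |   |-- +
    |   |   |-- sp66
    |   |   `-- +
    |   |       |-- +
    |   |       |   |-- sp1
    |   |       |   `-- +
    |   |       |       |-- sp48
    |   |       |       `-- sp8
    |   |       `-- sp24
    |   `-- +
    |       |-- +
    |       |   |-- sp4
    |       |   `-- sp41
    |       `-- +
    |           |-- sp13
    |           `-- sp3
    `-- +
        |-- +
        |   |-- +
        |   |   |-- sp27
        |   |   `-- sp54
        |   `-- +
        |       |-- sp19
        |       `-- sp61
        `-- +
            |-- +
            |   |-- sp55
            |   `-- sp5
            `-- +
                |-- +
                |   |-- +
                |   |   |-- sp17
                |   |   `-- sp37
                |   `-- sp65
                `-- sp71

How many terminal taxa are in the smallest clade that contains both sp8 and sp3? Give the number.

The MRCA of sp8 and sp3 is the node subtending ((sp66,((sp1,(sp48,sp8)),sp24)),((sp4,sp41),(sp13,sp3))).
That clade contains 9 terminal taxa: sp1, sp13, sp24, sp3, sp4, sp41, sp48, sp66, sp8.

9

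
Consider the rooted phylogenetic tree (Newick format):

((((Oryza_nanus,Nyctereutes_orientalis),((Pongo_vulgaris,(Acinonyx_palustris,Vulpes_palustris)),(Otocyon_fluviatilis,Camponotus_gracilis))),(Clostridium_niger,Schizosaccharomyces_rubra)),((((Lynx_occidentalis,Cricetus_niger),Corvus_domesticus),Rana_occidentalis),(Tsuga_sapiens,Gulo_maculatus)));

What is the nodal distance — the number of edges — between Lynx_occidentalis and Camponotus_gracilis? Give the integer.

10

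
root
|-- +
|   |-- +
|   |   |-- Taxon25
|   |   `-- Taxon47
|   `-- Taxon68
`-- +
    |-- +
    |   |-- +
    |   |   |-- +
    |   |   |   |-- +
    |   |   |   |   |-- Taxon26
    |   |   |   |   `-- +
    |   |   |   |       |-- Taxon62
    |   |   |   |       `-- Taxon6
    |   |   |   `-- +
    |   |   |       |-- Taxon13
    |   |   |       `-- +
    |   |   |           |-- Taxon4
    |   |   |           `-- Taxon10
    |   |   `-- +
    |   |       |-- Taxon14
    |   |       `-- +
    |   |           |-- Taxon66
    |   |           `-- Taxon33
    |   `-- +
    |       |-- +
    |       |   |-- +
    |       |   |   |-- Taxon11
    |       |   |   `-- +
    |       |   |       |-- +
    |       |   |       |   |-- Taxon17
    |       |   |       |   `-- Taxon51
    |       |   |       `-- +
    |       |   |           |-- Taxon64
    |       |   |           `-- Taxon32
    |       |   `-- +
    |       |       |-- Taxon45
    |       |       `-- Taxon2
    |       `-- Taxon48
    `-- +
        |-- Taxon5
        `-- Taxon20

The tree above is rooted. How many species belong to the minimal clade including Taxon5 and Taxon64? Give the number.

The MRCA of Taxon5 and Taxon64 is the node subtending (((((Taxon26,(Taxon62,Taxon6)),(Taxon13,(Taxon4,Taxon10))),(Taxon14,(Taxon66,Taxon33))),(((Taxon11,((Taxon17,Taxon51),(Taxon64,Taxon32))),(Taxon45,Taxon2)),Taxon48)),(Taxon5,Taxon20)).
That clade contains 19 terminal taxa: Taxon10, Taxon11, Taxon13, Taxon14, Taxon17, Taxon2, Taxon20, Taxon26, Taxon32, Taxon33, Taxon4, Taxon45, Taxon48, Taxon5, Taxon51, Taxon6, Taxon62, Taxon64, Taxon66.

19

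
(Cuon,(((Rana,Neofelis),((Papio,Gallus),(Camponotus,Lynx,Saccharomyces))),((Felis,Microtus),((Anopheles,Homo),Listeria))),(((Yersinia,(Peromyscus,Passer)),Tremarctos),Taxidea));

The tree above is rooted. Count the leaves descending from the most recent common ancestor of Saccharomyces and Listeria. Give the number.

12

The MRCA of Saccharomyces and Listeria is the node subtending (((Rana,Neofelis),((Papio,Gallus),(Camponotus,Lynx,Saccharomyces))),((Felis,Microtus),((Anopheles,Homo),Listeria))).
That clade contains 12 terminal taxa: Anopheles, Camponotus, Felis, Gallus, Homo, Listeria, Lynx, Microtus, Neofelis, Papio, Rana, Saccharomyces.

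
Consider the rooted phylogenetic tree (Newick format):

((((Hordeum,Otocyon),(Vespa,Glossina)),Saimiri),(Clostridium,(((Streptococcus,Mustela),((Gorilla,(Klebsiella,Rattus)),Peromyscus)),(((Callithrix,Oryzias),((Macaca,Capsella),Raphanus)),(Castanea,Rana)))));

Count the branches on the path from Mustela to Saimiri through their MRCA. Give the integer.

7

The MRCA of Mustela and Saimiri is the root of the tree.
From Mustela up to that node: 5 branches. From Saimiri up to the same node: 2 branches. Total: 5 + 2 = 7.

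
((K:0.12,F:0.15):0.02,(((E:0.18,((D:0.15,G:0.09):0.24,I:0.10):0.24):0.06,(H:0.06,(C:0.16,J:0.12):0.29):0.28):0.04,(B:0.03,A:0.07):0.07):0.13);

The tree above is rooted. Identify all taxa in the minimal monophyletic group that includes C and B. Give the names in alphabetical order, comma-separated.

A, B, C, D, E, G, H, I, J

Tracing C: it sits inside (C,J).
Tracing B: it sits inside (B,A).
The smallest clade enclosing both is (((E,((D,G),I)),(H,(C,J))),(B,A)); the answer is its 9 terminal taxa in alphabetical order.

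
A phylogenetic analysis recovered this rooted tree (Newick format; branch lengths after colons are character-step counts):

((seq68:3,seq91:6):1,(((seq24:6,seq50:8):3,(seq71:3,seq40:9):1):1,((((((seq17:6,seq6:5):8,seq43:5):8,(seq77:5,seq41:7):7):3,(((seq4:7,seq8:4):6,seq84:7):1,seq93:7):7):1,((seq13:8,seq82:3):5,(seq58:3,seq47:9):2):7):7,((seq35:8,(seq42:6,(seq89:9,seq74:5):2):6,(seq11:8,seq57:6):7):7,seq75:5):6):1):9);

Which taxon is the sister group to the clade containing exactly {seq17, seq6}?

seq43

The clade containing exactly {seq17, seq6} attaches to the tree at the node subtending ((seq17,seq6),seq43).
The other lineage descending from that same node — the sister group — is the single tip seq43.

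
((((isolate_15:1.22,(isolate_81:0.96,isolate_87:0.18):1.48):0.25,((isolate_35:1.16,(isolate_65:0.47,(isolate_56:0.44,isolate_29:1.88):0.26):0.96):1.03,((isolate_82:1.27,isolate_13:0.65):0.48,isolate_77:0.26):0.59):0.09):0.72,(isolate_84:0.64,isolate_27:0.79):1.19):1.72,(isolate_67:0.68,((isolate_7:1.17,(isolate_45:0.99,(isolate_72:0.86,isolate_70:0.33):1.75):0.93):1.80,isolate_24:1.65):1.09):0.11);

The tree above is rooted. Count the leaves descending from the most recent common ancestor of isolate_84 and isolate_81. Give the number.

The MRCA of isolate_84 and isolate_81 is the node subtending (((isolate_15,(isolate_81,isolate_87)),((isolate_35,(isolate_65,(isolate_56,isolate_29))),((isolate_82,isolate_13),isolate_77))),(isolate_84,isolate_27)).
That clade contains 12 terminal taxa: isolate_13, isolate_15, isolate_27, isolate_29, isolate_35, isolate_56, isolate_65, isolate_77, isolate_81, isolate_82, isolate_84, isolate_87.

12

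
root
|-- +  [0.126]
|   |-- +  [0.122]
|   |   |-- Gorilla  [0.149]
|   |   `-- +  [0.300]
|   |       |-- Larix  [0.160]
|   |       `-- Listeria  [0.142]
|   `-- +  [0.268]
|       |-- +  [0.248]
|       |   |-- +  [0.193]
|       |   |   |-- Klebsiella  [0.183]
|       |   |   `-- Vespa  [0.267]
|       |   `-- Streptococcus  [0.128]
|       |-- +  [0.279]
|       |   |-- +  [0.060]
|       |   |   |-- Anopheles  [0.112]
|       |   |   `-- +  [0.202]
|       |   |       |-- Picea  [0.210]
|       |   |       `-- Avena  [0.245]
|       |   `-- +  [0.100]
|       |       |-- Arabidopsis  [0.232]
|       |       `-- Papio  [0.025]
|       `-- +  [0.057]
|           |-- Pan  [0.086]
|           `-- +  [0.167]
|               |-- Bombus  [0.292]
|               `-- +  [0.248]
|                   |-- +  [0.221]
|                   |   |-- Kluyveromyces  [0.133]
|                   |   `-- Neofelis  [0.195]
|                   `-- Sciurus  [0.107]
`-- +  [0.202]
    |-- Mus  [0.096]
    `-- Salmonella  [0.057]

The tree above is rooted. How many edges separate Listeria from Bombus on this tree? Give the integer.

The MRCA of Listeria and Bombus is the node subtending ((Gorilla,(Larix,Listeria)),(((Klebsiella,Vespa),Streptococcus),((Anopheles,(Picea,Avena)),(Arabidopsis,Papio)),(Pan,(Bombus,((Kluyveromyces,Neofelis),Sciurus))))).
From Listeria up to that node: 3 branches. From Bombus up to the same node: 4 branches. Total: 3 + 4 = 7.

7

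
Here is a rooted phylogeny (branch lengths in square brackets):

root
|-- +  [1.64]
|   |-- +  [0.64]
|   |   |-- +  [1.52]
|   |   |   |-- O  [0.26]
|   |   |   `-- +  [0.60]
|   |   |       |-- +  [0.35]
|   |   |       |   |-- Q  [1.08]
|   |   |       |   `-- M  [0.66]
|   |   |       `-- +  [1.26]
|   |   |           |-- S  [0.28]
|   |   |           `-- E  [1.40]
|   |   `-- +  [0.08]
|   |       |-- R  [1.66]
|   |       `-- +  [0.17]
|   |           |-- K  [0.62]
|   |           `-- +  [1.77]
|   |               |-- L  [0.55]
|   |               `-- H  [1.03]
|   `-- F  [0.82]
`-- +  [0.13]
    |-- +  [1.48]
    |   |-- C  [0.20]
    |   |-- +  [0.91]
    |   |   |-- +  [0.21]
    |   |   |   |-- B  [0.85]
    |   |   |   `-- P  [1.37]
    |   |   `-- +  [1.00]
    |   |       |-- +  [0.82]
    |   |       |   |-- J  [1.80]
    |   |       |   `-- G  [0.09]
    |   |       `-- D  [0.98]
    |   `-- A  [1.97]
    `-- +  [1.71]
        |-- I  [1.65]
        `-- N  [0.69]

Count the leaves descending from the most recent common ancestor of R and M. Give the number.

The MRCA of R and M is the node subtending ((O,((Q,M),(S,E))),(R,(K,(L,H)))).
That clade contains 9 terminal taxa: E, H, K, L, M, O, Q, R, S.

9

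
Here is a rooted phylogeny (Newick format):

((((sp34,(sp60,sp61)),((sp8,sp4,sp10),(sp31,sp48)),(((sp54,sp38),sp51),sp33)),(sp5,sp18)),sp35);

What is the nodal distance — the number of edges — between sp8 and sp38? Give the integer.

7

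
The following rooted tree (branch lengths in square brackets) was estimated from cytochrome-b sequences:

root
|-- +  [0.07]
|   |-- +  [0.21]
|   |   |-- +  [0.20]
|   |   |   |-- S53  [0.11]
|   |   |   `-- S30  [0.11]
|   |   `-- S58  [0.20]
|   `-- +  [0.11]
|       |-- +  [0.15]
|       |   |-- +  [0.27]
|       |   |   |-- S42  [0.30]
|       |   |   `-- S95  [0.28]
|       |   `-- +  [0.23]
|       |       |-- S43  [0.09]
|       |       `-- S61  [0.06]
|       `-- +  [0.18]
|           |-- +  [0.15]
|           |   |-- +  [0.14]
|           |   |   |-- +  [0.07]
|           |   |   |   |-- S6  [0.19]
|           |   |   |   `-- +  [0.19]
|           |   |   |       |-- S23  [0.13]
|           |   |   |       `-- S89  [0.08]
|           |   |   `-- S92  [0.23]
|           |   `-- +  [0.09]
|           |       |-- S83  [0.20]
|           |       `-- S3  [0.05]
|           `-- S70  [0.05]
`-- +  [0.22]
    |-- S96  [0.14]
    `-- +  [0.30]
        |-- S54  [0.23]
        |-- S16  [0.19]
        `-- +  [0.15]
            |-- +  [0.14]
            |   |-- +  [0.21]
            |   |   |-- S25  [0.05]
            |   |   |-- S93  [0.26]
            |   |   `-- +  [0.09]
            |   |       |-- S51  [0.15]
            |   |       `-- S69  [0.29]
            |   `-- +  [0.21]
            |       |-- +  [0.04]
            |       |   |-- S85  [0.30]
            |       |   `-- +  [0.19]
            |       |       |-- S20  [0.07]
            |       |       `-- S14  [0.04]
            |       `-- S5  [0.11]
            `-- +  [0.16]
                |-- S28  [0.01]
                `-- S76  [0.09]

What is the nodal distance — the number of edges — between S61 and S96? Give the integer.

The MRCA of S61 and S96 is the root of the tree.
From S61 up to that node: 5 branches. From S96 up to the same node: 2 branches. Total: 5 + 2 = 7.

7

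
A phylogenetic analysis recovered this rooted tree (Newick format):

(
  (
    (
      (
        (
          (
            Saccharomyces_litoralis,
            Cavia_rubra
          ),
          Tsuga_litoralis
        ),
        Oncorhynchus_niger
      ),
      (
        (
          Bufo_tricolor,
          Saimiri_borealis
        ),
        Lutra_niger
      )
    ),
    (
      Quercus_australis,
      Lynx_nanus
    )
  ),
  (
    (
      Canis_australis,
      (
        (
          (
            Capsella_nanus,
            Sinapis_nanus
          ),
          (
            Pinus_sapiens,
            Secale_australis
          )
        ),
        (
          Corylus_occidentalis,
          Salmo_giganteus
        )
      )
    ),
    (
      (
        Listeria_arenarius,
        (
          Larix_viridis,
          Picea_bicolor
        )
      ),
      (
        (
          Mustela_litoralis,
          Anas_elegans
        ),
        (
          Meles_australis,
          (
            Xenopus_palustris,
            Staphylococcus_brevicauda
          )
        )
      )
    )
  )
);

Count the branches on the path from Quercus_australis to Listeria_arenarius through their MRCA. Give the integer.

The MRCA of Quercus_australis and Listeria_arenarius is the root of the tree.
From Quercus_australis up to that node: 3 branches. From Listeria_arenarius up to the same node: 4 branches. Total: 3 + 4 = 7.

7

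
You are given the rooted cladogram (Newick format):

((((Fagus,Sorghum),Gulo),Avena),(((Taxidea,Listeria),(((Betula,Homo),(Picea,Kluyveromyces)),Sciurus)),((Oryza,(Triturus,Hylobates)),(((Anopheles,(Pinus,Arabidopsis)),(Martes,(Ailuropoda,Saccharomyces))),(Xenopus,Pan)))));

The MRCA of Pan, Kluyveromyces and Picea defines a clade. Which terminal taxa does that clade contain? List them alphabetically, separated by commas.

Ailuropoda, Anopheles, Arabidopsis, Betula, Homo, Hylobates, Kluyveromyces, Listeria, Martes, Oryza, Pan, Picea, Pinus, Saccharomyces, Sciurus, Taxidea, Triturus, Xenopus

Tracing Pan: it sits inside (Xenopus,Pan).
Tracing Kluyveromyces: it sits inside (Picea,Kluyveromyces).
Tracing Picea: it sits inside (Picea,Kluyveromyces).
The smallest clade enclosing all 3 is (((Taxidea,Listeria),(((Betula,Homo),(Picea,Kluyveromyces)),Sciurus)),((Oryza,(Triturus,Hylobates)),(((Anopheles,(Pinus,Arabidopsis)),(Martes,(Ailuropoda,Saccharomyces))),(Xenopus,Pan)))); the answer is its 18 terminal taxa in alphabetical order.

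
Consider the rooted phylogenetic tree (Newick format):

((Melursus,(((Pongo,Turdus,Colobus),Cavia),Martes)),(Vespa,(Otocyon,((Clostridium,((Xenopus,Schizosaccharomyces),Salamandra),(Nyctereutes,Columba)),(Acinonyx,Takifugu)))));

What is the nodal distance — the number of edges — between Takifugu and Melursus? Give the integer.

7

The MRCA of Takifugu and Melursus is the root of the tree.
From Takifugu up to that node: 5 branches. From Melursus up to the same node: 2 branches. Total: 5 + 2 = 7.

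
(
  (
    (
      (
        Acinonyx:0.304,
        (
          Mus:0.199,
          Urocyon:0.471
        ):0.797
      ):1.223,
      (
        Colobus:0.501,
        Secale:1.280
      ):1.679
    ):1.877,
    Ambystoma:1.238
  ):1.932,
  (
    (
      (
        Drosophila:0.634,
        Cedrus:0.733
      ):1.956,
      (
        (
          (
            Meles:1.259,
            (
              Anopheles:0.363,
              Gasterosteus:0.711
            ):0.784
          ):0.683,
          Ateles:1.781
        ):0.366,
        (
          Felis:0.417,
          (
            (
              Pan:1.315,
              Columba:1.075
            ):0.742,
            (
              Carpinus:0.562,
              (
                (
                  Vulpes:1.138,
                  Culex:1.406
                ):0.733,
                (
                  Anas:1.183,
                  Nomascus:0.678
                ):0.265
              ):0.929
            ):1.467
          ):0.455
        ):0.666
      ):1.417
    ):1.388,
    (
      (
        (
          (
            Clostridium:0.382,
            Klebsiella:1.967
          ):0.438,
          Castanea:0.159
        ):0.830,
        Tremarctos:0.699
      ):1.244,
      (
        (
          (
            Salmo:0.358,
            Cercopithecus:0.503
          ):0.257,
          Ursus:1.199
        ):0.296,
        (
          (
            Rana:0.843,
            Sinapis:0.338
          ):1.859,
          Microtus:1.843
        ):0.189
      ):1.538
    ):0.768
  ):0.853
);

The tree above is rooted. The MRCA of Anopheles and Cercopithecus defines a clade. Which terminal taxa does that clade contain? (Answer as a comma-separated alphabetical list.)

Anas, Anopheles, Ateles, Carpinus, Castanea, Cedrus, Cercopithecus, Clostridium, Columba, Culex, Drosophila, Felis, Gasterosteus, Klebsiella, Meles, Microtus, Nomascus, Pan, Rana, Salmo, Sinapis, Tremarctos, Ursus, Vulpes

Tracing Anopheles: it sits inside (Anopheles,Gasterosteus).
Tracing Cercopithecus: it sits inside (Salmo,Cercopithecus).
The smallest clade enclosing both is (((Drosophila,Cedrus),(((Meles,(Anopheles,Gasterosteus)),Ateles),(Felis,((Pan,Columba),(Carpinus,((Vulpes,Culex),(Anas,Nomascus))))))),((((Clostridium,Klebsiella),Castanea),Tremarctos),(((Salmo,Cercopithecus),Ursus),((Rana,Sinapis),Microtus)))); the answer is its 24 terminal taxa in alphabetical order.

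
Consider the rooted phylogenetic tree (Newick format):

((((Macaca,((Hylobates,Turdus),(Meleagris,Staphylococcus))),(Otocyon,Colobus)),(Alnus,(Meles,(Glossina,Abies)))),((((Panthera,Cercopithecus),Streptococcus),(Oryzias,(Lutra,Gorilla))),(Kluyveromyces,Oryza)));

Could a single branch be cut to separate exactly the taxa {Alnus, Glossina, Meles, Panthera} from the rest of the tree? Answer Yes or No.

The MRCA of the listed taxa is the root, so the smallest clade containing them is the whole tree.
That clade also contains Abies, Cercopithecus, Colobus, Gorilla, Hylobates, Kluyveromyces, Lutra, Macaca, Meleagris, Oryza, Oryzias, Otocyon, Staphylococcus, Streptococcus, Turdus, which are not in the proposed group, so the group is not monophyletic.

No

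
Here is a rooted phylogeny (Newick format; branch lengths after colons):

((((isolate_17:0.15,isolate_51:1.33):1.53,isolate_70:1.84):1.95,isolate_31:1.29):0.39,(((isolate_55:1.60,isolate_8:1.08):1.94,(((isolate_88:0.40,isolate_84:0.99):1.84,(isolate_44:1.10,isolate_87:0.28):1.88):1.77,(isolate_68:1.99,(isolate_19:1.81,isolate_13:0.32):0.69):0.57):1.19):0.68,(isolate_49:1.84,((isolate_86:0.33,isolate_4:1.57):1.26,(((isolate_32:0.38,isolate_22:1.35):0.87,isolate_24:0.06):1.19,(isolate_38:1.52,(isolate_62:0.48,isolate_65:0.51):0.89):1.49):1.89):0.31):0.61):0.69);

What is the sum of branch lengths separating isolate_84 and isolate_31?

The path runs isolate_84 → … → MRCA → … → isolate_31; the MRCA is the root of the tree.
Branch lengths along that path: 0.99 + 1.84 + 1.77 + 1.19 + 0.68 + 0.69 + 0.39 + 1.29 = 8.84.

8.84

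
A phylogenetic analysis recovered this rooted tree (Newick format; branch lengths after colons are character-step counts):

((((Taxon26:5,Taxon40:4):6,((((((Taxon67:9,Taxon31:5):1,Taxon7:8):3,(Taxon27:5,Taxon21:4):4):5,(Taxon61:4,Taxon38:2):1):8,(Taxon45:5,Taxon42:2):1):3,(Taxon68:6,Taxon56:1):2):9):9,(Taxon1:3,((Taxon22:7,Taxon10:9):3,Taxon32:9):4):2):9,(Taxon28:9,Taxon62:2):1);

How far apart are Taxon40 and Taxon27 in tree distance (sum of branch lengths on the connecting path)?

44

The path runs Taxon40 → … → MRCA → … → Taxon27; the MRCA is the node subtending ((Taxon26,Taxon40),((((((Taxon67,Taxon31),Taxon7),(Taxon27,Taxon21)),(Taxon61,Taxon38)),(Taxon45,Taxon42)),(Taxon68,Taxon56))).
Branch lengths along that path: 4 + 6 + 9 + 3 + 8 + 5 + 4 + 5 = 44.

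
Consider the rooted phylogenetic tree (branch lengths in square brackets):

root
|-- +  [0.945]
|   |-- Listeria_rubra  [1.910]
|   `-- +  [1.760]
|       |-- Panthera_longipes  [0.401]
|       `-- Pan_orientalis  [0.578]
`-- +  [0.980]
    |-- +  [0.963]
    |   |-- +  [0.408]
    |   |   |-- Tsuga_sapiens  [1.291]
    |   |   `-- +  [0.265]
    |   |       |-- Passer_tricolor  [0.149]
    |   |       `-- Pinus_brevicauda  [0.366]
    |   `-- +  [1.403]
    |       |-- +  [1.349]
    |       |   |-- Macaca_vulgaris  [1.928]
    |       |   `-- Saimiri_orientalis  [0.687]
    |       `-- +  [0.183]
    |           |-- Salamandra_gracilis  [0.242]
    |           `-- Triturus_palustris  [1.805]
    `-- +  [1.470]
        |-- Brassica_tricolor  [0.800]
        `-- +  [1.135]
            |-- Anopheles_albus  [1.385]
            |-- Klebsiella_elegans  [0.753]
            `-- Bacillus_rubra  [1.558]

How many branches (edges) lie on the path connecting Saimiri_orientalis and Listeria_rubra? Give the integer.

The MRCA of Saimiri_orientalis and Listeria_rubra is the root of the tree.
From Saimiri_orientalis up to that node: 5 branches. From Listeria_rubra up to the same node: 2 branches. Total: 5 + 2 = 7.

7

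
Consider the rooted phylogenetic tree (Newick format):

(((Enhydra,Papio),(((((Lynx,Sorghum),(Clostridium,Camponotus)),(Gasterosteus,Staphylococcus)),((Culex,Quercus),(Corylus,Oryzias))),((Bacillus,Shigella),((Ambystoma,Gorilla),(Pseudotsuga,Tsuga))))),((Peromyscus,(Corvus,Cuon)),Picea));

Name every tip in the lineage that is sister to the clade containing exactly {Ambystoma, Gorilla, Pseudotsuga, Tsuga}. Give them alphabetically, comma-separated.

Bacillus, Shigella

The clade containing exactly {Ambystoma, Gorilla, Pseudotsuga, Tsuga} attaches to the tree at the node subtending ((Bacillus,Shigella),((Ambystoma,Gorilla),(Pseudotsuga,Tsuga))).
The other lineage descending from that same node — the sister group — is (Bacillus,Shigella); its 2 tips in alphabetical order are the answer.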